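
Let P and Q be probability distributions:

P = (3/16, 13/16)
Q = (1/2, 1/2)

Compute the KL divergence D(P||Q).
D(P||Q) = Σ P(i) log₂(P(i)/Q(i))
  i=0: (3/16) × log₂((3/16)/(1/2)) = (3/16) × log₂(3/8) = -0.2653
  i=1: (13/16) × log₂((13/16)/(1/2)) = (13/16) × log₂(13/8) = 0.5691
D(P||Q) = -0.2653 + 0.5691
  = 0.3038 bits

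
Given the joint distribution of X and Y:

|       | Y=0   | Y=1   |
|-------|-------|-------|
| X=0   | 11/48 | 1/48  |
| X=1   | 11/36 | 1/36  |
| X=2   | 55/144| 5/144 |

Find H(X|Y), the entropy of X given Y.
Marginal P(Y) (column sums):
  P(Y=0) = 11/48 + 11/36 + 55/144 = 11/12
  P(Y=1) = 1/48 + 1/36 + 5/144 = 1/12

H(X|Y) = -Σ P(X,Y)·log₂ P(X|Y), where P(X|Y) = P(X,Y) / P(Y)
  (X=0,Y=0): P(X|Y) = (11/48)/(11/12) = 1/4;  -(11/48)·log₂(1/4) = 0.4583
  (X=0,Y=1): P(X|Y) = (1/48)/(1/12) = 1/4;  -(1/48)·log₂(1/4) = 0.0417
  (X=1,Y=0): P(X|Y) = (11/36)/(11/12) = 1/3;  -(11/36)·log₂(1/3) = 0.4843
  (X=1,Y=1): P(X|Y) = (1/36)/(1/12) = 1/3;  -(1/36)·log₂(1/3) = 0.0440
  (X=2,Y=0): P(X|Y) = (55/144)/(11/12) = 5/12;  -(55/144)·log₂(5/12) = 0.4824
  (X=2,Y=1): P(X|Y) = (5/144)/(1/12) = 5/12;  -(5/144)·log₂(5/12) = 0.0439
H(X|Y) = 0.4583 + 0.0417 + 0.4843 + 0.0440 + 0.4824 + 0.0439
  = 1.5546 bits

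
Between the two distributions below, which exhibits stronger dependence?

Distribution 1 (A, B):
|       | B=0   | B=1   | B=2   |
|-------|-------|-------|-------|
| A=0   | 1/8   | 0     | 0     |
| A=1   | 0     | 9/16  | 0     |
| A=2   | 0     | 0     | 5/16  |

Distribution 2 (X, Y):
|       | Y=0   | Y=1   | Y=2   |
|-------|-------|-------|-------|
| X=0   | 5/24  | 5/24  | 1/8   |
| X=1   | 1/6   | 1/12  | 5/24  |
Distribution 1 (A, B):
Marginal P(A) (row sums):
  P(A=0) = 1/8 + 0 + 0 = 1/8
  P(A=1) = 0 + 9/16 + 0 = 9/16
  P(A=2) = 0 + 0 + 5/16 = 5/16
Marginal P(B) (column sums):
  P(B=0) = 1/8 + 0 + 0 = 1/8
  P(B=1) = 0 + 9/16 + 0 = 9/16
  P(B=2) = 0 + 0 + 5/16 = 5/16

H(A) = -[(1/8)·log₂(1/8) + (9/16)·log₂(9/16) + (5/16)·log₂(5/16)]
  = 0.3750 + 0.4669 + 0.5244
  = 1.3663 bits
H(B) = -[(1/8)·log₂(1/8) + (9/16)·log₂(9/16) + (5/16)·log₂(5/16)]
  = 0.3750 + 0.4669 + 0.5244
  = 1.3663 bits
H(A,B) = -[(1/8)·log₂(1/8) + (9/16)·log₂(9/16) + (5/16)·log₂(5/16)]
  = 0.3750 + 0.4669 + 0.5244
  = 1.3663 bits

I(A;B) = H(A) + H(B) - H(A,B)
  = 1.3663 + 1.3663 - 1.3663
  = 1.3663 bits

Distribution 2 (X, Y):
Marginal P(X) (row sums):
  P(X=0) = 5/24 + 5/24 + 1/8 = 13/24
  P(X=1) = 1/6 + 1/12 + 5/24 = 11/24
Marginal P(Y) (column sums):
  P(Y=0) = 5/24 + 1/6 = 3/8
  P(Y=1) = 5/24 + 1/12 = 7/24
  P(Y=2) = 1/8 + 5/24 = 1/3

H(X) = -[(13/24)·log₂(13/24) + (11/24)·log₂(11/24)]
  = 0.4791 + 0.5159
  = 0.9950 bits
H(Y) = -[(3/8)·log₂(3/8) + (7/24)·log₂(7/24) + (1/3)·log₂(1/3)]
  = 0.5306 + 0.5185 + 0.5283
  = 1.5774 bits
H(X,Y) = -[(5/24)·log₂(5/24) + (5/24)·log₂(5/24) + (1/8)·log₂(1/8) + (1/6)·log₂(1/6) + (1/12)·log₂(1/12) + (5/24)·log₂(5/24)]
  = 0.4715 + 0.4715 + 0.3750 + 0.4308 + 0.2987 + 0.4715
  = 2.5190 bits

I(X;Y) = H(X) + H(Y) - H(X,Y)
  = 0.9950 + 1.5774 - 2.5190
  = 0.0534 bits

I(A;B) = 1.3663 bits > I(X;Y) = 0.0534 bits, so (A, B) has the higher mutual information (stronger dependence).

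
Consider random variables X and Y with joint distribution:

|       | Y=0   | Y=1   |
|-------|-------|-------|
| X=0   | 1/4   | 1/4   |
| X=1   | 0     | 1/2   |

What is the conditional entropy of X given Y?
Marginal P(Y) (column sums):
  P(Y=0) = 1/4 + 0 = 1/4
  P(Y=1) = 1/4 + 1/2 = 3/4

H(X|Y) = -Σ P(X,Y)·log₂ P(X|Y), where P(X|Y) = P(X,Y) / P(Y)
  (cells with P(X,Y) = 0 contribute 0)
  (X=0,Y=0): P(X|Y) = (1/4)/(1/4) = 1;  -(1/4)·log₂(1) = 0.0000
  (X=0,Y=1): P(X|Y) = (1/4)/(3/4) = 1/3;  -(1/4)·log₂(1/3) = 0.3962
  (X=1,Y=1): P(X|Y) = (1/2)/(3/4) = 2/3;  -(1/2)·log₂(2/3) = 0.2925
H(X|Y) = 0.0000 + 0.3962 + 0.2925
  = 0.6887 bits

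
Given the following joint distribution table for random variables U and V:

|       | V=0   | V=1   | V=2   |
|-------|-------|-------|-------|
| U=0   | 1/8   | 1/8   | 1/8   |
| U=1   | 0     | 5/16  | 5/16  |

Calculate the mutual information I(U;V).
Marginal P(U) (row sums):
  P(U=0) = 1/8 + 1/8 + 1/8 = 3/8
  P(U=1) = 0 + 5/16 + 5/16 = 5/8
Marginal P(V) (column sums):
  P(V=0) = 1/8 + 0 = 1/8
  P(V=1) = 1/8 + 5/16 = 7/16
  P(V=2) = 1/8 + 5/16 = 7/16

H(U) = -[(3/8)·log₂(3/8) + (5/8)·log₂(5/8)]
  = 0.5306 + 0.4238
  = 0.9544 bits
H(V) = -[(1/8)·log₂(1/8) + (7/16)·log₂(7/16) + (7/16)·log₂(7/16)]
  = 0.3750 + 0.5218 + 0.5218
  = 1.4186 bits
H(U,V) = -[(1/8)·log₂(1/8) + (1/8)·log₂(1/8) + (1/8)·log₂(1/8) + (5/16)·log₂(5/16) + (5/16)·log₂(5/16)]
  = 0.3750 + 0.3750 + 0.3750 + 0.5244 + 0.5244
  = 2.1738 bits

I(U;V) = H(U) + H(V) - H(U,V)
  = 0.9544 + 1.4186 - 2.1738
  = 0.1992 bits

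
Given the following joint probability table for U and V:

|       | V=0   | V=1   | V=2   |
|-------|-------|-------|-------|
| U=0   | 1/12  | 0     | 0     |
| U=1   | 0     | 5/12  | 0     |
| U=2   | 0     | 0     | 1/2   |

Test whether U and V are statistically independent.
Marginal P(U) (row sums):
  P(U=0) = 1/12 + 0 + 0 = 1/12
  P(U=1) = 0 + 5/12 + 0 = 5/12
  P(U=2) = 0 + 0 + 1/2 = 1/2
Marginal P(V) (column sums):
  P(V=0) = 1/12 + 0 + 0 = 1/12
  P(V=1) = 0 + 5/12 + 0 = 5/12
  P(V=2) = 0 + 0 + 1/2 = 1/2

U and V are independent iff P(U=i,V=j) = P(U=i)·P(V=j) for every cell.
  P(U=0)·P(V=0) = 1/12 × 1/12 = 1/144, but P(U=0,V=0) = 1/12 ✗

No, U and V are not independent. Quantitatively, I(U;V) > 0:

H(U) = -[(1/12)·log₂(1/12) + (5/12)·log₂(5/12) + (1/2)·log₂(1/2)]
  = 0.2987 + 0.5263 + 0.5000
  = 1.3250 bits
H(V) = -[(1/12)·log₂(1/12) + (5/12)·log₂(5/12) + (1/2)·log₂(1/2)]
  = 0.2987 + 0.5263 + 0.5000
  = 1.3250 bits
H(U,V) = -[(1/12)·log₂(1/12) + (5/12)·log₂(5/12) + (1/2)·log₂(1/2)]
  = 0.2987 + 0.5263 + 0.5000
  = 1.3250 bits
I(U;V) = H(U) + H(V) - H(U,V) = 1.3250 + 1.3250 - 1.3250 = 1.3250 bits > 0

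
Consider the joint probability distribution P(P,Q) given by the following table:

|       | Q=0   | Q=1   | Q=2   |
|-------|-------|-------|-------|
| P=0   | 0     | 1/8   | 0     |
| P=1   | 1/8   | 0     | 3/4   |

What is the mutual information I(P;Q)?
Marginal P(P) (row sums):
  P(P=0) = 0 + 1/8 + 0 = 1/8
  P(P=1) = 1/8 + 0 + 3/4 = 7/8
Marginal P(Q) (column sums):
  P(Q=0) = 0 + 1/8 = 1/8
  P(Q=1) = 1/8 + 0 = 1/8
  P(Q=2) = 0 + 3/4 = 3/4

H(P) = -[(1/8)·log₂(1/8) + (7/8)·log₂(7/8)]
  = 0.3750 + 0.1686
  = 0.5436 bits
H(Q) = -[(1/8)·log₂(1/8) + (1/8)·log₂(1/8) + (3/4)·log₂(3/4)]
  = 0.3750 + 0.3750 + 0.3113
  = 1.0613 bits
H(P,Q) = -[(1/8)·log₂(1/8) + (1/8)·log₂(1/8) + (3/4)·log₂(3/4)]
  = 0.3750 + 0.3750 + 0.3113
  = 1.0613 bits

I(P;Q) = H(P) + H(Q) - H(P,Q)
  = 0.5436 + 1.0613 - 1.0613
  = 0.5436 bits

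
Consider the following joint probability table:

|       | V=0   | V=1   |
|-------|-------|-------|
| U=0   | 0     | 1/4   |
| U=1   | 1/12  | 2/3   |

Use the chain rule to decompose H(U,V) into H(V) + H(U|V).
By the chain rule: H(U,V) = H(V) + H(U|V)

Marginal P(V) (column sums):
  P(V=0) = 0 + 1/12 = 1/12
  P(V=1) = 1/4 + 2/3 = 11/12
H(V) = -[(1/12)·log₂(1/12) + (11/12)·log₂(11/12)]
  = 0.2987 + 0.1151
  = 0.4138 bits
H(U|V) = -Σ P(U,V)·log₂ P(U|V), where P(U|V) = P(U,V) / P(V)
  (cells with P(U,V) = 0 contribute 0)
  (U=0,V=1): P(U|V) = (1/4)/(11/12) = 3/11;  -(1/4)·log₂(3/11) = 0.4686
  (U=1,V=0): P(U|V) = (1/12)/(1/12) = 1;  -(1/12)·log₂(1) = 0.0000
  (U=1,V=1): P(U|V) = (2/3)/(11/12) = 8/11;  -(2/3)·log₂(8/11) = 0.3063
H(U|V) = 0.4686 + 0.0000 + 0.3063
  = 0.7749 bits

H(U,V) = H(V) + H(U|V) = 0.4138 + 0.7749 = 1.1887 bits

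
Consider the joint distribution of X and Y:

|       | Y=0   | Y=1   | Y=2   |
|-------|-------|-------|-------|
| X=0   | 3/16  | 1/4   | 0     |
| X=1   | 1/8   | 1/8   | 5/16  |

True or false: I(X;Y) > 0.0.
Marginal P(X) (row sums):
  P(X=0) = 3/16 + 1/4 + 0 = 7/16
  P(X=1) = 1/8 + 1/8 + 5/16 = 9/16
Marginal P(Y) (column sums):
  P(Y=0) = 3/16 + 1/8 = 5/16
  P(Y=1) = 1/4 + 1/8 = 3/8
  P(Y=2) = 0 + 5/16 = 5/16

H(X) = -[(7/16)·log₂(7/16) + (9/16)·log₂(9/16)]
  = 0.5218 + 0.4669
  = 0.9887 bits
H(Y) = -[(5/16)·log₂(5/16) + (3/8)·log₂(3/8) + (5/16)·log₂(5/16)]
  = 0.5244 + 0.5306 + 0.5244
  = 1.5794 bits
H(X,Y) = -[(3/16)·log₂(3/16) + (1/4)·log₂(1/4) + (1/8)·log₂(1/8) + (1/8)·log₂(1/8) + (5/16)·log₂(5/16)]
  = 0.4528 + 0.5000 + 0.3750 + 0.3750 + 0.5244
  = 2.2272 bits

I(X;Y) = H(X) + H(Y) - H(X,Y)
  = 0.9887 + 1.5794 - 2.2272
  = 0.3409 bits

True. I(X;Y) = 0.3409 bits, which is > 0.0 bits.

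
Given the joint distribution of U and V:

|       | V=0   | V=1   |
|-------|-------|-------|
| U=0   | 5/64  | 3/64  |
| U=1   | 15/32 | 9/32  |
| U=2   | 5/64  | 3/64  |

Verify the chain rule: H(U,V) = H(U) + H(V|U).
Left side:
H(U,V) = -[(5/64)·log₂(5/64) + (3/64)·log₂(3/64) + (15/32)·log₂(15/32) + (9/32)·log₂(9/32) + (5/64)·log₂(5/64) + (3/64)·log₂(3/64)]
  = 0.2873 + 0.2070 + 0.5124 + 0.5147 + 0.2873 + 0.2070
  = 2.0157 bits

Right side:
Marginal P(U) (row sums):
  P(U=0) = 5/64 + 3/64 = 1/8
  P(U=1) = 15/32 + 9/32 = 3/4
  P(U=2) = 5/64 + 3/64 = 1/8
H(U) = -[(1/8)·log₂(1/8) + (3/4)·log₂(3/4) + (1/8)·log₂(1/8)]
  = 0.3750 + 0.3113 + 0.3750
  = 1.0613 bits
H(V|U) = -Σ P(U,V)·log₂ P(V|U), where P(V|U) = P(U,V) / P(U)
  (U=0,V=0): P(V|U) = (5/64)/(1/8) = 5/8;  -(5/64)·log₂(5/8) = 0.0530
  (U=0,V=1): P(V|U) = (3/64)/(1/8) = 3/8;  -(3/64)·log₂(3/8) = 0.0663
  (U=1,V=0): P(V|U) = (15/32)/(3/4) = 5/8;  -(15/32)·log₂(5/8) = 0.3178
  (U=1,V=1): P(V|U) = (9/32)/(3/4) = 3/8;  -(9/32)·log₂(3/8) = 0.3980
  (U=2,V=0): P(V|U) = (5/64)/(1/8) = 5/8;  -(5/64)·log₂(5/8) = 0.0530
  (U=2,V=1): P(V|U) = (3/64)/(1/8) = 3/8;  -(3/64)·log₂(3/8) = 0.0663
H(V|U) = 0.0530 + 0.0663 + 0.3178 + 0.3980 + 0.0530 + 0.0663
  = 0.9544 bits
H(U) + H(V|U) = 1.0613 + 0.9544 = 2.0157 bits

Both sides equal 2.0157 bits, so the chain rule holds ✓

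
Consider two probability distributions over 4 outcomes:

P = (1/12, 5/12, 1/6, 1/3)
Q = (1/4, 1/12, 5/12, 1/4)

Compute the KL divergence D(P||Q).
D(P||Q) = Σ P(i) log₂(P(i)/Q(i))
  i=0: (1/12) × log₂((1/12)/(1/4)) = (1/12) × log₂(1/3) = -0.1321
  i=1: (5/12) × log₂((5/12)/(1/12)) = (5/12) × log₂(5) = 0.9675
  i=2: (1/6) × log₂((1/6)/(5/12)) = (1/6) × log₂(2/5) = -0.2203
  i=3: (1/3) × log₂((1/3)/(1/4)) = (1/3) × log₂(4/3) = 0.1383
D(P||Q) = -0.1321 + 0.9675 - 0.2203 + 0.1383
  = 0.7534 bits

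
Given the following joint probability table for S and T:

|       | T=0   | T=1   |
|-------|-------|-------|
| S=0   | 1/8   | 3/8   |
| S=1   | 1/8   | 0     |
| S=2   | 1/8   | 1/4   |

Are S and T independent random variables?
Marginal P(S) (row sums):
  P(S=0) = 1/8 + 3/8 = 1/2
  P(S=1) = 1/8 + 0 = 1/8
  P(S=2) = 1/8 + 1/4 = 3/8
Marginal P(T) (column sums):
  P(T=0) = 1/8 + 1/8 + 1/8 = 3/8
  P(T=1) = 3/8 + 0 + 1/4 = 5/8

S and T are independent iff P(S=i,T=j) = P(S=i)·P(T=j) for every cell.
  P(S=0)·P(T=0) = 1/2 × 3/8 = 3/16, but P(S=0,T=0) = 1/8 ✗

No, S and T are not independent. Quantitatively, I(S;T) > 0:

H(S) = -[(1/2)·log₂(1/2) + (1/8)·log₂(1/8) + (3/8)·log₂(3/8)]
  = 0.5000 + 0.3750 + 0.5306
  = 1.4056 bits
H(T) = -[(3/8)·log₂(3/8) + (5/8)·log₂(5/8)]
  = 0.5306 + 0.4238
  = 0.9544 bits
H(S,T) = -[(1/8)·log₂(1/8) + (3/8)·log₂(3/8) + (1/8)·log₂(1/8) + (1/8)·log₂(1/8) + (1/4)·log₂(1/4)]
  = 0.3750 + 0.5306 + 0.3750 + 0.3750 + 0.5000
  = 2.1556 bits
I(S;T) = H(S) + H(T) - H(S,T) = 1.4056 + 0.9544 - 2.1556 = 0.2044 bits > 0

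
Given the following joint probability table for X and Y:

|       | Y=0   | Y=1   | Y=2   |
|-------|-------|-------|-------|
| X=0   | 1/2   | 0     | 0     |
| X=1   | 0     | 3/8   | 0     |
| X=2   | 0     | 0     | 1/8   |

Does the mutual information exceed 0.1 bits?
Marginal P(X) (row sums):
  P(X=0) = 1/2 + 0 + 0 = 1/2
  P(X=1) = 0 + 3/8 + 0 = 3/8
  P(X=2) = 0 + 0 + 1/8 = 1/8
Marginal P(Y) (column sums):
  P(Y=0) = 1/2 + 0 + 0 = 1/2
  P(Y=1) = 0 + 3/8 + 0 = 3/8
  P(Y=2) = 0 + 0 + 1/8 = 1/8

H(X) = -[(1/2)·log₂(1/2) + (3/8)·log₂(3/8) + (1/8)·log₂(1/8)]
  = 0.5000 + 0.5306 + 0.3750
  = 1.4056 bits
H(Y) = -[(1/2)·log₂(1/2) + (3/8)·log₂(3/8) + (1/8)·log₂(1/8)]
  = 0.5000 + 0.5306 + 0.3750
  = 1.4056 bits
H(X,Y) = -[(1/2)·log₂(1/2) + (3/8)·log₂(3/8) + (1/8)·log₂(1/8)]
  = 0.5000 + 0.5306 + 0.3750
  = 1.4056 bits

I(X;Y) = H(X) + H(Y) - H(X,Y)
  = 1.4056 + 1.4056 - 1.4056
  = 1.4056 bits

Yes. I(X;Y) = 1.4056 bits, which is > 0.1 bits.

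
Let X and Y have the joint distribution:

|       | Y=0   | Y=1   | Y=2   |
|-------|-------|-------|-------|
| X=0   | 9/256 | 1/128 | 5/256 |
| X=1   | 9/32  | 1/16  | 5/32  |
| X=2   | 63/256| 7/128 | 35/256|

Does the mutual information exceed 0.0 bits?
Marginal P(X) (row sums):
  P(X=0) = 9/256 + 1/128 + 5/256 = 1/16
  P(X=1) = 9/32 + 1/16 + 5/32 = 1/2
  P(X=2) = 63/256 + 7/128 + 35/256 = 7/16
Marginal P(Y) (column sums):
  P(Y=0) = 9/256 + 9/32 + 63/256 = 9/16
  P(Y=1) = 1/128 + 1/16 + 7/128 = 1/8
  P(Y=2) = 5/256 + 5/32 + 35/256 = 5/16

H(X) = -[(1/16)·log₂(1/16) + (1/2)·log₂(1/2) + (7/16)·log₂(7/16)]
  = 0.2500 + 0.5000 + 0.5218
  = 1.2718 bits
H(Y) = -[(9/16)·log₂(9/16) + (1/8)·log₂(1/8) + (5/16)·log₂(5/16)]
  = 0.4669 + 0.3750 + 0.5244
  = 1.3663 bits
H(X,Y) = -[(9/256)·log₂(9/256) + (1/128)·log₂(1/128) + (5/256)·log₂(5/256) + (9/32)·log₂(9/32) + (1/16)·log₂(1/16) + (5/32)·log₂(5/32) + (63/256)·log₂(63/256) + (7/128)·log₂(7/128) + (35/256)·log₂(35/256)]
  = 0.1698 + 0.0547 + 0.1109 + 0.5147 + 0.2500 + 0.4184 + 0.4978 + 0.2293 + 0.3925
  = 2.6381 bits

I(X;Y) = H(X) + H(Y) - H(X,Y)
  = 1.2718 + 1.3663 - 2.6381
  = 0.0000 bits

No. I(X;Y) = 0.0000 bits, which is ≤ 0.0 bits.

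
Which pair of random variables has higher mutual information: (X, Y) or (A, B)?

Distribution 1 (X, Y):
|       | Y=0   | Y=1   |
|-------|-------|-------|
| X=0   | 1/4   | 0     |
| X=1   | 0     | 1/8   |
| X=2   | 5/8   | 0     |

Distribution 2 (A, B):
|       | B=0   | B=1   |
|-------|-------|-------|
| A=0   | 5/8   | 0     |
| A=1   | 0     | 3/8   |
Distribution 1 (X, Y):
Marginal P(X) (row sums):
  P(X=0) = 1/4 + 0 = 1/4
  P(X=1) = 0 + 1/8 = 1/8
  P(X=2) = 5/8 + 0 = 5/8
Marginal P(Y) (column sums):
  P(Y=0) = 1/4 + 0 + 5/8 = 7/8
  P(Y=1) = 0 + 1/8 + 0 = 1/8

H(X) = -[(1/4)·log₂(1/4) + (1/8)·log₂(1/8) + (5/8)·log₂(5/8)]
  = 0.5000 + 0.3750 + 0.4238
  = 1.2988 bits
H(Y) = -[(7/8)·log₂(7/8) + (1/8)·log₂(1/8)]
  = 0.1686 + 0.3750
  = 0.5436 bits
H(X,Y) = -[(1/4)·log₂(1/4) + (1/8)·log₂(1/8) + (5/8)·log₂(5/8)]
  = 0.5000 + 0.3750 + 0.4238
  = 1.2988 bits

I(X;Y) = H(X) + H(Y) - H(X,Y)
  = 1.2988 + 0.5436 - 1.2988
  = 0.5436 bits

Distribution 2 (A, B):
Marginal P(A) (row sums):
  P(A=0) = 5/8 + 0 = 5/8
  P(A=1) = 0 + 3/8 = 3/8
Marginal P(B) (column sums):
  P(B=0) = 5/8 + 0 = 5/8
  P(B=1) = 0 + 3/8 = 3/8

H(A) = -[(5/8)·log₂(5/8) + (3/8)·log₂(3/8)]
  = 0.4238 + 0.5306
  = 0.9544 bits
H(B) = -[(5/8)·log₂(5/8) + (3/8)·log₂(3/8)]
  = 0.4238 + 0.5306
  = 0.9544 bits
H(A,B) = -[(5/8)·log₂(5/8) + (3/8)·log₂(3/8)]
  = 0.4238 + 0.5306
  = 0.9544 bits

I(A;B) = H(A) + H(B) - H(A,B)
  = 0.9544 + 0.9544 - 0.9544
  = 0.9544 bits

I(A;B) = 0.9544 bits > I(X;Y) = 0.5436 bits, so (A, B) has the higher mutual information (stronger dependence).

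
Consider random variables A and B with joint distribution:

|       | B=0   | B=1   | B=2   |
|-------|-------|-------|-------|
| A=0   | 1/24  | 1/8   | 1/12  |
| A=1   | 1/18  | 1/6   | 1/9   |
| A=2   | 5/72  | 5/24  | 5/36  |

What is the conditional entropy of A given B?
Marginal P(B) (column sums):
  P(B=0) = 1/24 + 1/18 + 5/72 = 1/6
  P(B=1) = 1/8 + 1/6 + 5/24 = 1/2
  P(B=2) = 1/12 + 1/9 + 5/36 = 1/3

H(A|B) = -Σ P(A,B)·log₂ P(A|B), where P(A|B) = P(A,B) / P(B)
  (A=0,B=0): P(A|B) = (1/24)/(1/6) = 1/4;  -(1/24)·log₂(1/4) = 0.0833
  (A=0,B=1): P(A|B) = (1/8)/(1/2) = 1/4;  -(1/8)·log₂(1/4) = 0.2500
  (A=0,B=2): P(A|B) = (1/12)/(1/3) = 1/4;  -(1/12)·log₂(1/4) = 0.1667
  (A=1,B=0): P(A|B) = (1/18)/(1/6) = 1/3;  -(1/18)·log₂(1/3) = 0.0881
  (A=1,B=1): P(A|B) = (1/6)/(1/2) = 1/3;  -(1/6)·log₂(1/3) = 0.2642
  (A=1,B=2): P(A|B) = (1/9)/(1/3) = 1/3;  -(1/9)·log₂(1/3) = 0.1761
  (A=2,B=0): P(A|B) = (5/72)/(1/6) = 5/12;  -(5/72)·log₂(5/12) = 0.0877
  (A=2,B=1): P(A|B) = (5/24)/(1/2) = 5/12;  -(5/24)·log₂(5/12) = 0.2631
  (A=2,B=2): P(A|B) = (5/36)/(1/3) = 5/12;  -(5/36)·log₂(5/12) = 0.1754
H(A|B) = 0.0833 + 0.2500 + 0.1667 + 0.0881 + 0.2642 + 0.1761 + 0.0877 + 0.2631 + 0.1754
  = 1.5546 bits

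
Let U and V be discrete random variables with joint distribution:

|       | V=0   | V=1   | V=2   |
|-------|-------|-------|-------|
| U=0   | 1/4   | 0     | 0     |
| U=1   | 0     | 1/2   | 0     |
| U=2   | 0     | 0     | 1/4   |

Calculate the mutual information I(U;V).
Marginal P(U) (row sums):
  P(U=0) = 1/4 + 0 + 0 = 1/4
  P(U=1) = 0 + 1/2 + 0 = 1/2
  P(U=2) = 0 + 0 + 1/4 = 1/4
Marginal P(V) (column sums):
  P(V=0) = 1/4 + 0 + 0 = 1/4
  P(V=1) = 0 + 1/2 + 0 = 1/2
  P(V=2) = 0 + 0 + 1/4 = 1/4

H(U) = -[(1/4)·log₂(1/4) + (1/2)·log₂(1/2) + (1/4)·log₂(1/4)]
  = 0.5000 + 0.5000 + 0.5000
  = 1.5000 bits
H(V) = -[(1/4)·log₂(1/4) + (1/2)·log₂(1/2) + (1/4)·log₂(1/4)]
  = 0.5000 + 0.5000 + 0.5000
  = 1.5000 bits
H(U,V) = -[(1/4)·log₂(1/4) + (1/2)·log₂(1/2) + (1/4)·log₂(1/4)]
  = 0.5000 + 0.5000 + 0.5000
  = 1.5000 bits

I(U;V) = H(U) + H(V) - H(U,V)
  = 1.5000 + 1.5000 - 1.5000
  = 1.5000 bits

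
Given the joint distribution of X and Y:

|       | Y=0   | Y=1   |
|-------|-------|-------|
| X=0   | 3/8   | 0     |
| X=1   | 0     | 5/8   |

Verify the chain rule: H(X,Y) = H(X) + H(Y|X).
Left side:
H(X,Y) = -[(3/8)·log₂(3/8) + (5/8)·log₂(5/8)]
  = 0.5306 + 0.4238
  = 0.9544 bits

Right side:
Marginal P(X) (row sums):
  P(X=0) = 3/8 + 0 = 3/8
  P(X=1) = 0 + 5/8 = 5/8
H(X) = -[(3/8)·log₂(3/8) + (5/8)·log₂(5/8)]
  = 0.5306 + 0.4238
  = 0.9544 bits
H(Y|X) = -Σ P(X,Y)·log₂ P(Y|X), where P(Y|X) = P(X,Y) / P(X)
  (cells with P(X,Y) = 0 contribute 0)
  (X=0,Y=0): P(Y|X) = (3/8)/(3/8) = 1;  -(3/8)·log₂(1) = 0.0000
  (X=1,Y=1): P(Y|X) = (5/8)/(5/8) = 1;  -(5/8)·log₂(1) = 0.0000
H(Y|X) = 0.0000 + 0.0000
  = 0.0000 bits
H(X) + H(Y|X) = 0.9544 + 0.0000 = 0.9544 bits

Both sides equal 0.9544 bits, so the chain rule holds ✓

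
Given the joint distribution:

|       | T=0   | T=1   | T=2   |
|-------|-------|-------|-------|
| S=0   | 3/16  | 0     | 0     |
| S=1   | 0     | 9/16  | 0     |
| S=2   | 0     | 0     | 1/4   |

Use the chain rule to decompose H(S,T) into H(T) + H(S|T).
By the chain rule: H(S,T) = H(T) + H(S|T)

Marginal P(T) (column sums):
  P(T=0) = 3/16 + 0 + 0 = 3/16
  P(T=1) = 0 + 9/16 + 0 = 9/16
  P(T=2) = 0 + 0 + 1/4 = 1/4
H(T) = -[(3/16)·log₂(3/16) + (9/16)·log₂(9/16) + (1/4)·log₂(1/4)]
  = 0.4528 + 0.4669 + 0.5000
  = 1.4197 bits
H(S|T) = -Σ P(S,T)·log₂ P(S|T), where P(S|T) = P(S,T) / P(T)
  (cells with P(S,T) = 0 contribute 0)
  (S=0,T=0): P(S|T) = (3/16)/(3/16) = 1;  -(3/16)·log₂(1) = 0.0000
  (S=1,T=1): P(S|T) = (9/16)/(9/16) = 1;  -(9/16)·log₂(1) = 0.0000
  (S=2,T=2): P(S|T) = (1/4)/(1/4) = 1;  -(1/4)·log₂(1) = 0.0000
H(S|T) = 0.0000 + 0.0000 + 0.0000
  = 0.0000 bits

H(S,T) = H(T) + H(S|T) = 1.4197 + 0.0000 = 1.4197 bits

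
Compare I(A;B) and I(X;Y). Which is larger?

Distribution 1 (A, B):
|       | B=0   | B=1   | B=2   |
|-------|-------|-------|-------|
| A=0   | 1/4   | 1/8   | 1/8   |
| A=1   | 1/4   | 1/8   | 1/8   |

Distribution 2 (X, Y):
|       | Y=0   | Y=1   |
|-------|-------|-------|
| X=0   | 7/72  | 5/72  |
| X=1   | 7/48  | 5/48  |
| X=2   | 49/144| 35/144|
Distribution 1 (A, B):
Marginal P(A) (row sums):
  P(A=0) = 1/4 + 1/8 + 1/8 = 1/2
  P(A=1) = 1/4 + 1/8 + 1/8 = 1/2
Marginal P(B) (column sums):
  P(B=0) = 1/4 + 1/4 = 1/2
  P(B=1) = 1/8 + 1/8 = 1/4
  P(B=2) = 1/8 + 1/8 = 1/4

H(A) = -[(1/2)·log₂(1/2) + (1/2)·log₂(1/2)]
  = 0.5000 + 0.5000
  = 1.0000 bits
H(B) = -[(1/2)·log₂(1/2) + (1/4)·log₂(1/4) + (1/4)·log₂(1/4)]
  = 0.5000 + 0.5000 + 0.5000
  = 1.5000 bits
H(A,B) = -[(1/4)·log₂(1/4) + (1/8)·log₂(1/8) + (1/8)·log₂(1/8) + (1/4)·log₂(1/4) + (1/8)·log₂(1/8) + (1/8)·log₂(1/8)]
  = 0.5000 + 0.3750 + 0.3750 + 0.5000 + 0.3750 + 0.3750
  = 2.5000 bits

I(A;B) = H(A) + H(B) - H(A,B)
  = 1.0000 + 1.5000 - 2.5000
  = 0.0000 bits

Distribution 2 (X, Y):
Marginal P(X) (row sums):
  P(X=0) = 7/72 + 5/72 = 1/6
  P(X=1) = 7/48 + 5/48 = 1/4
  P(X=2) = 49/144 + 35/144 = 7/12
Marginal P(Y) (column sums):
  P(Y=0) = 7/72 + 7/48 + 49/144 = 7/12
  P(Y=1) = 5/72 + 5/48 + 35/144 = 5/12

H(X) = -[(1/6)·log₂(1/6) + (1/4)·log₂(1/4) + (7/12)·log₂(7/12)]
  = 0.4308 + 0.5000 + 0.4536
  = 1.3844 bits
H(Y) = -[(7/12)·log₂(7/12) + (5/12)·log₂(5/12)]
  = 0.4536 + 0.5263
  = 0.9799 bits
H(X,Y) = -[(7/72)·log₂(7/72) + (5/72)·log₂(5/72) + (7/48)·log₂(7/48) + (5/48)·log₂(5/48) + (49/144)·log₂(49/144) + (35/144)·log₂(35/144)]
  = 0.3269 + 0.2672 + 0.4051 + 0.3399 + 0.5292 + 0.4960
  = 2.3643 bits

I(X;Y) = H(X) + H(Y) - H(X,Y)
  = 1.3844 + 0.9799 - 2.3643
  = 0.0000 bits

Both joint tables factor as the product of their marginals, so I(A;B) = I(X;Y) = 0 bits: neither is larger (both pairs are independent).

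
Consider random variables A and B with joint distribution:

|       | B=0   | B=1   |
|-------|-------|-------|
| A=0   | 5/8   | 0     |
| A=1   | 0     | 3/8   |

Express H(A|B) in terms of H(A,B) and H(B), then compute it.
H(A|B) = H(A,B) - H(B)

Marginal P(B) (column sums):
  P(B=0) = 5/8 + 0 = 5/8
  P(B=1) = 0 + 3/8 = 3/8

H(A,B) = -[(5/8)·log₂(5/8) + (3/8)·log₂(3/8)]
  = 0.4238 + 0.5306
  = 0.9544 bits
H(B) = -[(5/8)·log₂(5/8) + (3/8)·log₂(3/8)]
  = 0.4238 + 0.5306
  = 0.9544 bits

H(A|B) = 0.9544 - 0.9544 = 0.0000 bits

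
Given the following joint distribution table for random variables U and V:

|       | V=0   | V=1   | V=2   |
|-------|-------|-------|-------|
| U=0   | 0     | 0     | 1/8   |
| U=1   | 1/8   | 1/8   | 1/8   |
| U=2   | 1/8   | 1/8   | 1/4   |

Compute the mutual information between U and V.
Marginal P(U) (row sums):
  P(U=0) = 0 + 0 + 1/8 = 1/8
  P(U=1) = 1/8 + 1/8 + 1/8 = 3/8
  P(U=2) = 1/8 + 1/8 + 1/4 = 1/2
Marginal P(V) (column sums):
  P(V=0) = 0 + 1/8 + 1/8 = 1/4
  P(V=1) = 0 + 1/8 + 1/8 = 1/4
  P(V=2) = 1/8 + 1/8 + 1/4 = 1/2

H(U) = -[(1/8)·log₂(1/8) + (3/8)·log₂(3/8) + (1/2)·log₂(1/2)]
  = 0.3750 + 0.5306 + 0.5000
  = 1.4056 bits
H(V) = -[(1/4)·log₂(1/4) + (1/4)·log₂(1/4) + (1/2)·log₂(1/2)]
  = 0.5000 + 0.5000 + 0.5000
  = 1.5000 bits
H(U,V) = -[(1/8)·log₂(1/8) + (1/8)·log₂(1/8) + (1/8)·log₂(1/8) + (1/8)·log₂(1/8) + (1/8)·log₂(1/8) + (1/8)·log₂(1/8) + (1/4)·log₂(1/4)]
  = 0.3750 + 0.3750 + 0.3750 + 0.3750 + 0.3750 + 0.3750 + 0.5000
  = 2.7500 bits

I(U;V) = H(U) + H(V) - H(U,V)
  = 1.4056 + 1.5000 - 2.7500
  = 0.1556 bits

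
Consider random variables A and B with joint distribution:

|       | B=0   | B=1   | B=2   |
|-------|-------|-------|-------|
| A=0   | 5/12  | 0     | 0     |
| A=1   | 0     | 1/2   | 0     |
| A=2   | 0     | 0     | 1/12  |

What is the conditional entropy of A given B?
Marginal P(B) (column sums):
  P(B=0) = 5/12 + 0 + 0 = 5/12
  P(B=1) = 0 + 1/2 + 0 = 1/2
  P(B=2) = 0 + 0 + 1/12 = 1/12

H(A|B) = -Σ P(A,B)·log₂ P(A|B), where P(A|B) = P(A,B) / P(B)
  (cells with P(A,B) = 0 contribute 0)
  (A=0,B=0): P(A|B) = (5/12)/(5/12) = 1;  -(5/12)·log₂(1) = 0.0000
  (A=1,B=1): P(A|B) = (1/2)/(1/2) = 1;  -(1/2)·log₂(1) = 0.0000
  (A=2,B=2): P(A|B) = (1/12)/(1/12) = 1;  -(1/12)·log₂(1) = 0.0000
H(A|B) = 0.0000 + 0.0000 + 0.0000
  = 0.0000 bits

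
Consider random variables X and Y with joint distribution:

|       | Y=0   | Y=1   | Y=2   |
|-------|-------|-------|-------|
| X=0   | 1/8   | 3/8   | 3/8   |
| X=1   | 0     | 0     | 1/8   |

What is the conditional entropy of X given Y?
Marginal P(Y) (column sums):
  P(Y=0) = 1/8 + 0 = 1/8
  P(Y=1) = 3/8 + 0 = 3/8
  P(Y=2) = 3/8 + 1/8 = 1/2

H(X|Y) = -Σ P(X,Y)·log₂ P(X|Y), where P(X|Y) = P(X,Y) / P(Y)
  (cells with P(X,Y) = 0 contribute 0)
  (X=0,Y=0): P(X|Y) = (1/8)/(1/8) = 1;  -(1/8)·log₂(1) = 0.0000
  (X=0,Y=1): P(X|Y) = (3/8)/(3/8) = 1;  -(3/8)·log₂(1) = 0.0000
  (X=0,Y=2): P(X|Y) = (3/8)/(1/2) = 3/4;  -(3/8)·log₂(3/4) = 0.1556
  (X=1,Y=2): P(X|Y) = (1/8)/(1/2) = 1/4;  -(1/8)·log₂(1/4) = 0.2500
H(X|Y) = 0.0000 + 0.0000 + 0.1556 + 0.2500
  = 0.4056 bits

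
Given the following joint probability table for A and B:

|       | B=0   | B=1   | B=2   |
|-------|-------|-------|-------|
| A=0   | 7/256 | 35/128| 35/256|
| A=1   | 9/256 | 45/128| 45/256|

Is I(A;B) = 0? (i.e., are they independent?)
Marginal P(A) (row sums):
  P(A=0) = 7/256 + 35/128 + 35/256 = 7/16
  P(A=1) = 9/256 + 45/128 + 45/256 = 9/16
Marginal P(B) (column sums):
  P(B=0) = 7/256 + 9/256 = 1/16
  P(B=1) = 35/128 + 45/128 = 5/8
  P(B=2) = 35/256 + 45/256 = 5/16

A and B are independent iff P(A=i,B=j) = P(A=i)·P(B=j) for every cell.
  P(A=0)·P(B=0) = 7/16 × 1/16 = 7/256 = P(A=0,B=0) ✓
  P(A=0)·P(B=1) = 7/16 × 5/8 = 35/128 = P(A=0,B=1) ✓
  P(A=0)·P(B=2) = 7/16 × 5/16 = 35/256 = P(A=0,B=2) ✓
  P(A=1)·P(B=0) = 9/16 × 1/16 = 9/256 = P(A=1,B=0) ✓
  P(A=1)·P(B=1) = 9/16 × 5/8 = 45/128 = P(A=1,B=1) ✓
  P(A=1)·P(B=2) = 9/16 × 5/16 = 45/256 = P(A=1,B=2) ✓

Yes, A and B are independent: every cell factors, so I(A;B) = 0 bits.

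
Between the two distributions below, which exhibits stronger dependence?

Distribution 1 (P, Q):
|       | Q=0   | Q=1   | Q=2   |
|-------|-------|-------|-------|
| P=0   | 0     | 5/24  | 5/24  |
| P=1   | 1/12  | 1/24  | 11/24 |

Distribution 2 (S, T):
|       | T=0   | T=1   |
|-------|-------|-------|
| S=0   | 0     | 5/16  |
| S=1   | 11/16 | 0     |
Distribution 1 (P, Q):
Marginal P(P) (row sums):
  P(P=0) = 0 + 5/24 + 5/24 = 5/12
  P(P=1) = 1/12 + 1/24 + 11/24 = 7/12
Marginal P(Q) (column sums):
  P(Q=0) = 0 + 1/12 = 1/12
  P(Q=1) = 5/24 + 1/24 = 1/4
  P(Q=2) = 5/24 + 11/24 = 2/3

H(P) = -[(5/12)·log₂(5/12) + (7/12)·log₂(7/12)]
  = 0.5263 + 0.4536
  = 0.9799 bits
H(Q) = -[(1/12)·log₂(1/12) + (1/4)·log₂(1/4) + (2/3)·log₂(2/3)]
  = 0.2987 + 0.5000 + 0.3900
  = 1.1887 bits
H(P,Q) = -[(5/24)·log₂(5/24) + (5/24)·log₂(5/24) + (1/12)·log₂(1/12) + (1/24)·log₂(1/24) + (11/24)·log₂(11/24)]
  = 0.4715 + 0.4715 + 0.2987 + 0.1910 + 0.5159
  = 1.9486 bits

I(P;Q) = H(P) + H(Q) - H(P,Q)
  = 0.9799 + 1.1887 - 1.9486
  = 0.2200 bits

Distribution 2 (S, T):
Marginal P(S) (row sums):
  P(S=0) = 0 + 5/16 = 5/16
  P(S=1) = 11/16 + 0 = 11/16
Marginal P(T) (column sums):
  P(T=0) = 0 + 11/16 = 11/16
  P(T=1) = 5/16 + 0 = 5/16

H(S) = -[(5/16)·log₂(5/16) + (11/16)·log₂(11/16)]
  = 0.5244 + 0.3716
  = 0.8960 bits
H(T) = -[(11/16)·log₂(11/16) + (5/16)·log₂(5/16)]
  = 0.3716 + 0.5244
  = 0.8960 bits
H(S,T) = -[(5/16)·log₂(5/16) + (11/16)·log₂(11/16)]
  = 0.5244 + 0.3716
  = 0.8960 bits

I(S;T) = H(S) + H(T) - H(S,T)
  = 0.8960 + 0.8960 - 0.8960
  = 0.8960 bits

I(S;T) = 0.8960 bits > I(P;Q) = 0.2200 bits, so (S, T) has the higher mutual information (stronger dependence).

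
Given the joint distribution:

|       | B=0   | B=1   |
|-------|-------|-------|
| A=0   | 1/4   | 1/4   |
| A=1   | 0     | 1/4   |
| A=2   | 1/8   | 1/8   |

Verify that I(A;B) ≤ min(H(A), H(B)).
Marginal P(A) (row sums):
  P(A=0) = 1/4 + 1/4 = 1/2
  P(A=1) = 0 + 1/4 = 1/4
  P(A=2) = 1/8 + 1/8 = 1/4
Marginal P(B) (column sums):
  P(B=0) = 1/4 + 0 + 1/8 = 3/8
  P(B=1) = 1/4 + 1/4 + 1/8 = 5/8

H(A) = -[(1/2)·log₂(1/2) + (1/4)·log₂(1/4) + (1/4)·log₂(1/4)]
  = 0.5000 + 0.5000 + 0.5000
  = 1.5000 bits
H(B) = -[(3/8)·log₂(3/8) + (5/8)·log₂(5/8)]
  = 0.5306 + 0.4238
  = 0.9544 bits
H(A,B) = -[(1/4)·log₂(1/4) + (1/4)·log₂(1/4) + (1/4)·log₂(1/4) + (1/8)·log₂(1/8) + (1/8)·log₂(1/8)]
  = 0.5000 + 0.5000 + 0.5000 + 0.3750 + 0.3750
  = 2.2500 bits

I(A;B) = H(A) + H(B) - H(A,B)
  = 1.5000 + 0.9544 - 2.2500
  = 0.2044 bits

min(H(A), H(B)) = min(1.5000, 0.9544) = 0.9544 bits
Since 0.2044 ≤ 0.9544, the bound is satisfied ✓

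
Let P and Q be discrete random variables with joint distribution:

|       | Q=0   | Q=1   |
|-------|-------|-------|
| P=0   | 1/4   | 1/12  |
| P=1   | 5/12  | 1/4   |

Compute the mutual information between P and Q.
Marginal P(P) (row sums):
  P(P=0) = 1/4 + 1/12 = 1/3
  P(P=1) = 5/12 + 1/4 = 2/3
Marginal P(Q) (column sums):
  P(Q=0) = 1/4 + 5/12 = 2/3
  P(Q=1) = 1/12 + 1/4 = 1/3

H(P) = -[(1/3)·log₂(1/3) + (2/3)·log₂(2/3)]
  = 0.5283 + 0.3900
  = 0.9183 bits
H(Q) = -[(2/3)·log₂(2/3) + (1/3)·log₂(1/3)]
  = 0.3900 + 0.5283
  = 0.9183 bits
H(P,Q) = -[(1/4)·log₂(1/4) + (1/12)·log₂(1/12) + (5/12)·log₂(5/12) + (1/4)·log₂(1/4)]
  = 0.5000 + 0.2987 + 0.5263 + 0.5000
  = 1.8250 bits

I(P;Q) = H(P) + H(Q) - H(P,Q)
  = 0.9183 + 0.9183 - 1.8250
  = 0.0116 bits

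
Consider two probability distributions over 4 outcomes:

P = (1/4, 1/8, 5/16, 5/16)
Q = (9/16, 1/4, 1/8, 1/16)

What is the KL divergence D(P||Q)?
D(P||Q) = Σ P(i) log₂(P(i)/Q(i))
  i=0: (1/4) × log₂((1/4)/(9/16)) = (1/4) × log₂(4/9) = -0.2925
  i=1: (1/8) × log₂((1/8)/(1/4)) = (1/8) × log₂(1/2) = -0.1250
  i=2: (5/16) × log₂((5/16)/(1/8)) = (5/16) × log₂(5/2) = 0.4131
  i=3: (5/16) × log₂((5/16)/(1/16)) = (5/16) × log₂(5) = 0.7256
D(P||Q) = -0.2925 - 0.1250 + 0.4131 + 0.7256
  = 0.7212 bits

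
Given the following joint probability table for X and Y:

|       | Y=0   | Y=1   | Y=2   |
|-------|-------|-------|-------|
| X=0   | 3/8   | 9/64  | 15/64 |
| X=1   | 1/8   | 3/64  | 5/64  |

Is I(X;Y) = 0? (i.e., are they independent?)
Marginal P(X) (row sums):
  P(X=0) = 3/8 + 9/64 + 15/64 = 3/4
  P(X=1) = 1/8 + 3/64 + 5/64 = 1/4
Marginal P(Y) (column sums):
  P(Y=0) = 3/8 + 1/8 = 1/2
  P(Y=1) = 9/64 + 3/64 = 3/16
  P(Y=2) = 15/64 + 5/64 = 5/16

X and Y are independent iff P(X=i,Y=j) = P(X=i)·P(Y=j) for every cell.
  P(X=0)·P(Y=0) = 3/4 × 1/2 = 3/8 = P(X=0,Y=0) ✓
  P(X=0)·P(Y=1) = 3/4 × 3/16 = 9/64 = P(X=0,Y=1) ✓
  P(X=0)·P(Y=2) = 3/4 × 5/16 = 15/64 = P(X=0,Y=2) ✓
  P(X=1)·P(Y=0) = 1/4 × 1/2 = 1/8 = P(X=1,Y=0) ✓
  P(X=1)·P(Y=1) = 1/4 × 3/16 = 3/64 = P(X=1,Y=1) ✓
  P(X=1)·P(Y=2) = 1/4 × 5/16 = 5/64 = P(X=1,Y=2) ✓

Yes, X and Y are independent: every cell factors, so I(X;Y) = 0 bits.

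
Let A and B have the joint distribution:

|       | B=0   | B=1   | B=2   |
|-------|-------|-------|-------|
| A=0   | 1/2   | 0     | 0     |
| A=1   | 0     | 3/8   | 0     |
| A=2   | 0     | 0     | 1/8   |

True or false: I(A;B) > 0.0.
Marginal P(A) (row sums):
  P(A=0) = 1/2 + 0 + 0 = 1/2
  P(A=1) = 0 + 3/8 + 0 = 3/8
  P(A=2) = 0 + 0 + 1/8 = 1/8
Marginal P(B) (column sums):
  P(B=0) = 1/2 + 0 + 0 = 1/2
  P(B=1) = 0 + 3/8 + 0 = 3/8
  P(B=2) = 0 + 0 + 1/8 = 1/8

H(A) = -[(1/2)·log₂(1/2) + (3/8)·log₂(3/8) + (1/8)·log₂(1/8)]
  = 0.5000 + 0.5306 + 0.3750
  = 1.4056 bits
H(B) = -[(1/2)·log₂(1/2) + (3/8)·log₂(3/8) + (1/8)·log₂(1/8)]
  = 0.5000 + 0.5306 + 0.3750
  = 1.4056 bits
H(A,B) = -[(1/2)·log₂(1/2) + (3/8)·log₂(3/8) + (1/8)·log₂(1/8)]
  = 0.5000 + 0.5306 + 0.3750
  = 1.4056 bits

I(A;B) = H(A) + H(B) - H(A,B)
  = 1.4056 + 1.4056 - 1.4056
  = 1.4056 bits

True. I(A;B) = 1.4056 bits, which is > 0.0 bits.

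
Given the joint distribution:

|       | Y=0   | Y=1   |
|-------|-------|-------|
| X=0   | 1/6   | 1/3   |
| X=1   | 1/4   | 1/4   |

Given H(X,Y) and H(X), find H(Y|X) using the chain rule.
From the chain rule: H(X,Y) = H(X) + H(Y|X)
Therefore: H(Y|X) = H(X,Y) - H(X)

H(X,Y) = -[(1/6)·log₂(1/6) + (1/3)·log₂(1/3) + (1/4)·log₂(1/4) + (1/4)·log₂(1/4)]
  = 0.4308 + 0.5283 + 0.5000 + 0.5000
  = 1.9591 bits
Marginal P(X) (row sums):
  P(X=0) = 1/6 + 1/3 = 1/2
  P(X=1) = 1/4 + 1/4 = 1/2
H(X) = -[(1/2)·log₂(1/2) + (1/2)·log₂(1/2)]
  = 0.5000 + 0.5000
  = 1.0000 bits

H(Y|X) = 1.9591 - 1.0000 = 0.9591 bits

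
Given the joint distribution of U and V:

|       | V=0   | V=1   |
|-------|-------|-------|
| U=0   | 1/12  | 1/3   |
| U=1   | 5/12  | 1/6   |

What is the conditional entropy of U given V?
Marginal P(V) (column sums):
  P(V=0) = 1/12 + 5/12 = 1/2
  P(V=1) = 1/3 + 1/6 = 1/2

H(U|V) = -Σ P(U,V)·log₂ P(U|V), where P(U|V) = P(U,V) / P(V)
  (U=0,V=0): P(U|V) = (1/12)/(1/2) = 1/6;  -(1/12)·log₂(1/6) = 0.2154
  (U=0,V=1): P(U|V) = (1/3)/(1/2) = 2/3;  -(1/3)·log₂(2/3) = 0.1950
  (U=1,V=0): P(U|V) = (5/12)/(1/2) = 5/6;  -(5/12)·log₂(5/6) = 0.1096
  (U=1,V=1): P(U|V) = (1/6)/(1/2) = 1/3;  -(1/6)·log₂(1/3) = 0.2642
H(U|V) = 0.2154 + 0.1950 + 0.1096 + 0.2642
  = 0.7842 bits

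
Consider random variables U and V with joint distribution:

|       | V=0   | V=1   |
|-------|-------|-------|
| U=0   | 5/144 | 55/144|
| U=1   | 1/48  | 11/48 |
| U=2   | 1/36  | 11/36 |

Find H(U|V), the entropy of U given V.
Marginal P(V) (column sums):
  P(V=0) = 5/144 + 1/48 + 1/36 = 1/12
  P(V=1) = 55/144 + 11/48 + 11/36 = 11/12

H(U|V) = -Σ P(U,V)·log₂ P(U|V), where P(U|V) = P(U,V) / P(V)
  (U=0,V=0): P(U|V) = (5/144)/(1/12) = 5/12;  -(5/144)·log₂(5/12) = 0.0439
  (U=0,V=1): P(U|V) = (55/144)/(11/12) = 5/12;  -(55/144)·log₂(5/12) = 0.4824
  (U=1,V=0): P(U|V) = (1/48)/(1/12) = 1/4;  -(1/48)·log₂(1/4) = 0.0417
  (U=1,V=1): P(U|V) = (11/48)/(11/12) = 1/4;  -(11/48)·log₂(1/4) = 0.4583
  (U=2,V=0): P(U|V) = (1/36)/(1/12) = 1/3;  -(1/36)·log₂(1/3) = 0.0440
  (U=2,V=1): P(U|V) = (11/36)/(11/12) = 1/3;  -(11/36)·log₂(1/3) = 0.4843
H(U|V) = 0.0439 + 0.4824 + 0.0417 + 0.4583 + 0.0440 + 0.4843
  = 1.5546 bits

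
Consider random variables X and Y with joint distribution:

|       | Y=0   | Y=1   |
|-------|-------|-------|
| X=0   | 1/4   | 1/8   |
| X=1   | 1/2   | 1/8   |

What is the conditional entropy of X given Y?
Marginal P(Y) (column sums):
  P(Y=0) = 1/4 + 1/2 = 3/4
  P(Y=1) = 1/8 + 1/8 = 1/4

H(X|Y) = -Σ P(X,Y)·log₂ P(X|Y), where P(X|Y) = P(X,Y) / P(Y)
  (X=0,Y=0): P(X|Y) = (1/4)/(3/4) = 1/3;  -(1/4)·log₂(1/3) = 0.3962
  (X=0,Y=1): P(X|Y) = (1/8)/(1/4) = 1/2;  -(1/8)·log₂(1/2) = 0.1250
  (X=1,Y=0): P(X|Y) = (1/2)/(3/4) = 2/3;  -(1/2)·log₂(2/3) = 0.2925
  (X=1,Y=1): P(X|Y) = (1/8)/(1/4) = 1/2;  -(1/8)·log₂(1/2) = 0.1250
H(X|Y) = 0.3962 + 0.1250 + 0.2925 + 0.1250
  = 0.9387 bits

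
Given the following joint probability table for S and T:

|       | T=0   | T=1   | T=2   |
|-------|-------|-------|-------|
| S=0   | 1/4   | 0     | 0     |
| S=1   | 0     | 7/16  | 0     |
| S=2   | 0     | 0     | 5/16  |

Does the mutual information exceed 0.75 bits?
Marginal P(S) (row sums):
  P(S=0) = 1/4 + 0 + 0 = 1/4
  P(S=1) = 0 + 7/16 + 0 = 7/16
  P(S=2) = 0 + 0 + 5/16 = 5/16
Marginal P(T) (column sums):
  P(T=0) = 1/4 + 0 + 0 = 1/4
  P(T=1) = 0 + 7/16 + 0 = 7/16
  P(T=2) = 0 + 0 + 5/16 = 5/16

H(S) = -[(1/4)·log₂(1/4) + (7/16)·log₂(7/16) + (5/16)·log₂(5/16)]
  = 0.5000 + 0.5218 + 0.5244
  = 1.5462 bits
H(T) = -[(1/4)·log₂(1/4) + (7/16)·log₂(7/16) + (5/16)·log₂(5/16)]
  = 0.5000 + 0.5218 + 0.5244
  = 1.5462 bits
H(S,T) = -[(1/4)·log₂(1/4) + (7/16)·log₂(7/16) + (5/16)·log₂(5/16)]
  = 0.5000 + 0.5218 + 0.5244
  = 1.5462 bits

I(S;T) = H(S) + H(T) - H(S,T)
  = 1.5462 + 1.5462 - 1.5462
  = 1.5462 bits

Yes. I(S;T) = 1.5462 bits, which is > 0.75 bits.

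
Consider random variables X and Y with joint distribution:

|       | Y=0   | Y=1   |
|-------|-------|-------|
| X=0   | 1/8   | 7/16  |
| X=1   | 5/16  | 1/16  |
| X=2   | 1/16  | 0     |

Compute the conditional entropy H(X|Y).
Marginal P(Y) (column sums):
  P(Y=0) = 1/8 + 5/16 + 1/16 = 1/2
  P(Y=1) = 7/16 + 1/16 + 0 = 1/2

H(X|Y) = -Σ P(X,Y)·log₂ P(X|Y), where P(X|Y) = P(X,Y) / P(Y)
  (cells with P(X,Y) = 0 contribute 0)
  (X=0,Y=0): P(X|Y) = (1/8)/(1/2) = 1/4;  -(1/8)·log₂(1/4) = 0.2500
  (X=0,Y=1): P(X|Y) = (7/16)/(1/2) = 7/8;  -(7/16)·log₂(7/8) = 0.0843
  (X=1,Y=0): P(X|Y) = (5/16)/(1/2) = 5/8;  -(5/16)·log₂(5/8) = 0.2119
  (X=1,Y=1): P(X|Y) = (1/16)/(1/2) = 1/8;  -(1/16)·log₂(1/8) = 0.1875
  (X=2,Y=0): P(X|Y) = (1/16)/(1/2) = 1/8;  -(1/16)·log₂(1/8) = 0.1875
H(X|Y) = 0.2500 + 0.0843 + 0.2119 + 0.1875 + 0.1875
  = 0.9212 bits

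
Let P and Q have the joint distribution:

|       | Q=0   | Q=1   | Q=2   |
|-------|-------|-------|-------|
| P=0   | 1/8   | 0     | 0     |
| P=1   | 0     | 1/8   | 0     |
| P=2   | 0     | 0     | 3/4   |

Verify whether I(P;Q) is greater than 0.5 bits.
Marginal P(P) (row sums):
  P(P=0) = 1/8 + 0 + 0 = 1/8
  P(P=1) = 0 + 1/8 + 0 = 1/8
  P(P=2) = 0 + 0 + 3/4 = 3/4
Marginal P(Q) (column sums):
  P(Q=0) = 1/8 + 0 + 0 = 1/8
  P(Q=1) = 0 + 1/8 + 0 = 1/8
  P(Q=2) = 0 + 0 + 3/4 = 3/4

H(P) = -[(1/8)·log₂(1/8) + (1/8)·log₂(1/8) + (3/4)·log₂(3/4)]
  = 0.3750 + 0.3750 + 0.3113
  = 1.0613 bits
H(Q) = -[(1/8)·log₂(1/8) + (1/8)·log₂(1/8) + (3/4)·log₂(3/4)]
  = 0.3750 + 0.3750 + 0.3113
  = 1.0613 bits
H(P,Q) = -[(1/8)·log₂(1/8) + (1/8)·log₂(1/8) + (3/4)·log₂(3/4)]
  = 0.3750 + 0.3750 + 0.3113
  = 1.0613 bits

I(P;Q) = H(P) + H(Q) - H(P,Q)
  = 1.0613 + 1.0613 - 1.0613
  = 1.0613 bits

Yes. I(P;Q) = 1.0613 bits, which is > 0.5 bits.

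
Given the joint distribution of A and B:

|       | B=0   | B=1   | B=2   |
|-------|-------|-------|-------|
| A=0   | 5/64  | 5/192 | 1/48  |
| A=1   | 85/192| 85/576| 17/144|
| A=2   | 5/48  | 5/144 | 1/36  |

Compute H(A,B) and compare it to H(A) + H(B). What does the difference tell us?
Marginal P(A) (row sums):
  P(A=0) = 5/64 + 5/192 + 1/48 = 1/8
  P(A=1) = 85/192 + 85/576 + 17/144 = 17/24
  P(A=2) = 5/48 + 5/144 + 1/36 = 1/6
Marginal P(B) (column sums):
  P(B=0) = 5/64 + 85/192 + 5/48 = 5/8
  P(B=1) = 5/192 + 85/576 + 5/144 = 5/24
  P(B=2) = 1/48 + 17/144 + 1/36 = 1/6

H(A,B) = -[(5/64)·log₂(5/64) + (5/192)·log₂(5/192) + (1/48)·log₂(1/48) + (85/192)·log₂(85/192) + (85/576)·log₂(85/576) + (17/144)·log₂(17/144) + (5/48)·log₂(5/48) + (5/144)·log₂(5/144) + (1/36)·log₂(1/36)]
  = 0.2873 + 0.1371 + 0.1164 + 0.5204 + 0.4074 + 0.3639 + 0.3399 + 0.1683 + 0.1436
  = 2.4843 bits
H(A) = -[(1/8)·log₂(1/8) + (17/24)·log₂(17/24) + (1/6)·log₂(1/6)]
  = 0.3750 + 0.3524 + 0.4308
  = 1.1582 bits
H(B) = -[(5/8)·log₂(5/8) + (5/24)·log₂(5/24) + (1/6)·log₂(1/6)]
  = 0.4238 + 0.4715 + 0.4308
  = 1.3261 bits

H(A) + H(B) = 1.1582 + 1.3261 = 2.4843 bits
Difference: H(A) + H(B) - H(A,B) = 2.4843 - 2.4843 = 0.0000 bits = I(A;B)

The difference is the mutual information; it is 0 here, so A and B are independent (the joint entropy equals the sum of the marginal entropies).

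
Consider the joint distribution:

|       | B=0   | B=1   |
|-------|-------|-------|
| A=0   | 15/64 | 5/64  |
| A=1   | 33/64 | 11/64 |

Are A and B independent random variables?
Marginal P(A) (row sums):
  P(A=0) = 15/64 + 5/64 = 5/16
  P(A=1) = 33/64 + 11/64 = 11/16
Marginal P(B) (column sums):
  P(B=0) = 15/64 + 33/64 = 3/4
  P(B=1) = 5/64 + 11/64 = 1/4

A and B are independent iff P(A=i,B=j) = P(A=i)·P(B=j) for every cell.
  P(A=0)·P(B=0) = 5/16 × 3/4 = 15/64 = P(A=0,B=0) ✓
  P(A=0)·P(B=1) = 5/16 × 1/4 = 5/64 = P(A=0,B=1) ✓
  P(A=1)·P(B=0) = 11/16 × 3/4 = 33/64 = P(A=1,B=0) ✓
  P(A=1)·P(B=1) = 11/16 × 1/4 = 11/64 = P(A=1,B=1) ✓

Yes, A and B are independent: every cell factors, so I(A;B) = 0 bits.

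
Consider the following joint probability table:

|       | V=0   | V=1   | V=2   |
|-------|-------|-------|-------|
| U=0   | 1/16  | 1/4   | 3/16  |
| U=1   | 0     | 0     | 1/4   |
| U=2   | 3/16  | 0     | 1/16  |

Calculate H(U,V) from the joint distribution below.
H(U,V) = -Σ P(U,V) log₂ P(U,V), summed over the non-zero cells:
H(U,V) = -[(1/16)·log₂(1/16) + (1/4)·log₂(1/4) + (3/16)·log₂(3/16) + (1/4)·log₂(1/4) + (3/16)·log₂(3/16) + (1/16)·log₂(1/16)]
  = 0.2500 + 0.5000 + 0.4528 + 0.5000 + 0.4528 + 0.2500
  = 2.4056 bits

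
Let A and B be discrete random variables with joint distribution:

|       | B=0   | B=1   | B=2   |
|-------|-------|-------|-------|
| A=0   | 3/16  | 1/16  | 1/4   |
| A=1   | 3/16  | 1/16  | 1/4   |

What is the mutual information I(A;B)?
Marginal P(A) (row sums):
  P(A=0) = 3/16 + 1/16 + 1/4 = 1/2
  P(A=1) = 3/16 + 1/16 + 1/4 = 1/2
Marginal P(B) (column sums):
  P(B=0) = 3/16 + 3/16 = 3/8
  P(B=1) = 1/16 + 1/16 = 1/8
  P(B=2) = 1/4 + 1/4 = 1/2

H(A) = -[(1/2)·log₂(1/2) + (1/2)·log₂(1/2)]
  = 0.5000 + 0.5000
  = 1.0000 bits
H(B) = -[(3/8)·log₂(3/8) + (1/8)·log₂(1/8) + (1/2)·log₂(1/2)]
  = 0.5306 + 0.3750 + 0.5000
  = 1.4056 bits
H(A,B) = -[(3/16)·log₂(3/16) + (1/16)·log₂(1/16) + (1/4)·log₂(1/4) + (3/16)·log₂(3/16) + (1/16)·log₂(1/16) + (1/4)·log₂(1/4)]
  = 0.4528 + 0.2500 + 0.5000 + 0.4528 + 0.2500 + 0.5000
  = 2.4056 bits

I(A;B) = H(A) + H(B) - H(A,B)
  = 1.0000 + 1.4056 - 2.4056
  = 0.0000 bits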